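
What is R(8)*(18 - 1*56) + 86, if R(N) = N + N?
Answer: -522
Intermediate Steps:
R(N) = 2*N
R(8)*(18 - 1*56) + 86 = (2*8)*(18 - 1*56) + 86 = 16*(18 - 56) + 86 = 16*(-38) + 86 = -608 + 86 = -522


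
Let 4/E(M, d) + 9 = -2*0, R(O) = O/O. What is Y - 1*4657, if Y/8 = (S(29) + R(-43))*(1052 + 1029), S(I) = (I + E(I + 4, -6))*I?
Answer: 124185463/9 ≈ 1.3798e+7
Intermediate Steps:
R(O) = 1
E(M, d) = -4/9 (E(M, d) = 4/(-9 - 2*0) = 4/(-9 + 0) = 4/(-9) = 4*(-⅑) = -4/9)
S(I) = I*(-4/9 + I) (S(I) = (I - 4/9)*I = (-4/9 + I)*I = I*(-4/9 + I))
Y = 124227376/9 (Y = 8*(((⅑)*29*(-4 + 9*29) + 1)*(1052 + 1029)) = 8*(((⅑)*29*(-4 + 261) + 1)*2081) = 8*(((⅑)*29*257 + 1)*2081) = 8*((7453/9 + 1)*2081) = 8*((7462/9)*2081) = 8*(15528422/9) = 124227376/9 ≈ 1.3803e+7)
Y - 1*4657 = 124227376/9 - 1*4657 = 124227376/9 - 4657 = 124185463/9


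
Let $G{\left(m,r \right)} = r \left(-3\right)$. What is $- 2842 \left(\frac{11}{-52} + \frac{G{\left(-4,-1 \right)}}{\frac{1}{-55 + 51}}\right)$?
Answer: $\frac{902335}{26} \approx 34705.0$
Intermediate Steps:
$G{\left(m,r \right)} = - 3 r$
$- 2842 \left(\frac{11}{-52} + \frac{G{\left(-4,-1 \right)}}{\frac{1}{-55 + 51}}\right) = - 2842 \left(\frac{11}{-52} + \frac{\left(-3\right) \left(-1\right)}{\frac{1}{-55 + 51}}\right) = - 2842 \left(11 \left(- \frac{1}{52}\right) + \frac{3}{\frac{1}{-4}}\right) = - 2842 \left(- \frac{11}{52} + \frac{3}{- \frac{1}{4}}\right) = - 2842 \left(- \frac{11}{52} + 3 \left(-4\right)\right) = - 2842 \left(- \frac{11}{52} - 12\right) = \left(-2842\right) \left(- \frac{635}{52}\right) = \frac{902335}{26}$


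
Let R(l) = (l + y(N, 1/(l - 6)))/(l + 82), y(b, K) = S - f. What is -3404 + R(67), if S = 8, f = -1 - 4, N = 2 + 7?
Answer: -507116/149 ≈ -3403.5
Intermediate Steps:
N = 9
f = -5
y(b, K) = 13 (y(b, K) = 8 - 1*(-5) = 8 + 5 = 13)
R(l) = (13 + l)/(82 + l) (R(l) = (l + 13)/(l + 82) = (13 + l)/(82 + l))
-3404 + R(67) = -3404 + (13 + 67)/(82 + 67) = -3404 + 80/149 = -507116/149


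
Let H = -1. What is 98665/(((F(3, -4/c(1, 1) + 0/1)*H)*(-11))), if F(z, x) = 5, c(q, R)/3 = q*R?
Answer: 19733/11 ≈ 1793.9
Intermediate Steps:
c(q, R) = 3*R*q (c(q, R) = 3*(q*R) = 3*(R*q) = 3*R*q)
98665/(((F(3, -4/c(1, 1) + 0/1)*H)*(-11))) = 98665/(((5*(-1))*(-11))) = 98665/((-5*(-11))) = 98665/55 = 98665*(1/55) = 19733/11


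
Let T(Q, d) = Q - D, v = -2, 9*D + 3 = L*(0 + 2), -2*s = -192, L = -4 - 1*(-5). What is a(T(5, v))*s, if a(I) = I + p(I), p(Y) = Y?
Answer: 2944/3 ≈ 981.33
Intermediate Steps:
L = 1 (L = -4 + 5 = 1)
s = 96 (s = -½*(-192) = 96)
D = -⅑ (D = -⅓ + (1*(0 + 2))/9 = -⅓ + (1*2)/9 = -⅓ + (⅑)*2 = -⅓ + 2/9 = -⅑ ≈ -0.11111)
T(Q, d) = ⅑ + Q (T(Q, d) = Q - 1*(-⅑) = Q + ⅑ = ⅑ + Q)
a(I) = 2*I (a(I) = I + I = 2*I)
a(T(5, v))*s = (2*(⅑ + 5))*96 = (2*(46/9))*96 = (92/9)*96 = 2944/3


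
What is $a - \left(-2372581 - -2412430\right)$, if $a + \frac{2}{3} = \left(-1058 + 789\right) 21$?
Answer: $- \frac{136496}{3} \approx -45499.0$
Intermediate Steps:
$a = - \frac{16949}{3}$ ($a = - \frac{2}{3} + \left(-1058 + 789\right) 21 = - \frac{2}{3} - 5649 = - \frac{16949}{3} \approx -5649.7$)
$a - \left(-2372581 - -2412430\right) = - \frac{16949}{3} - \left(-2372581 - -2412430\right) = - \frac{16949}{3} - \left(-2372581 + 2412430\right) = - \frac{16949}{3} - 39849 = - \frac{136496}{3}$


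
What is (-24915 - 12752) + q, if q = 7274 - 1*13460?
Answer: -43853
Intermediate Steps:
q = -6186 (q = 7274 - 13460 = -6186)
(-24915 - 12752) + q = (-24915 - 12752) - 6186 = -37667 - 6186 = -43853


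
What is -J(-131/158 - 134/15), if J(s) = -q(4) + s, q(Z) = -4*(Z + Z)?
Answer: -52703/2370 ≈ -22.238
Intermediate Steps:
q(Z) = -8*Z
J(s) = 32 + s (J(s) = -(-8)*4 + s = -1*(-32) + s = 32 + s)
-J(-131/158 - 134/15) = -(32 + (-131/158 - 134/15)) = -(32 - 23137/2370) = -1*52703/2370 = -52703/2370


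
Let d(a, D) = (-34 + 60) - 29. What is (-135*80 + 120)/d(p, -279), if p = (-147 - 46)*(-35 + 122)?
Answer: 3560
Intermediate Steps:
p = -16791 (p = -193*87 = -16791)
d(a, D) = -3 (d(a, D) = 26 - 29 = -3)
(-135*80 + 120)/d(p, -279) = (-135*80 + 120)/(-3) = (-10800 + 120)*(-⅓) = -10680*(-⅓) = 3560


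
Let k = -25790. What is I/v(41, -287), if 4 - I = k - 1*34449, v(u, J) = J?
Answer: -60243/287 ≈ -209.91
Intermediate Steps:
I = 60243 (I = 4 - (-25790 - 1*34449) = 4 - (-25790 - 34449) = 4 - 1*(-60239) = 4 + 60239 = 60243)
I/v(41, -287) = 60243/(-287) = 60243*(-1/287) = -60243/287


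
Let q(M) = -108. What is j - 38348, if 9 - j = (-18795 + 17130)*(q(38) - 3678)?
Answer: -6342029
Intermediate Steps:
j = -6303681 (j = 9 - (-18795 + 17130)*(-108 - 3678) = 9 - (-1665)*(-3786) = 9 - 1*6303690 = 9 - 6303690 = -6303681)
j - 38348 = -6303681 - 38348 = -6342029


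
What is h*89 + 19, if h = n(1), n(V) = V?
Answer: 108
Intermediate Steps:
h = 1
h*89 + 19 = 1*89 + 19 = 89 + 19 = 108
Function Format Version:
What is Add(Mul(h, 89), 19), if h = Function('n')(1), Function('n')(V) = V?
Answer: 108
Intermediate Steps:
h = 1
Add(Mul(h, 89), 19) = Add(Mul(1, 89), 19) = Add(89, 19) = 108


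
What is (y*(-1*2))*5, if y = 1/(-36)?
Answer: 5/18 ≈ 0.27778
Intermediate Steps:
y = -1/36 ≈ -0.027778
(y*(-1*2))*5 = -(-1)*2/36*5 = -1/36*(-2)*5 = (1/18)*5 = 5/18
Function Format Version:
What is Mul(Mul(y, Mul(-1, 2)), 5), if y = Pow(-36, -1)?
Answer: Rational(5, 18) ≈ 0.27778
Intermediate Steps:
y = Rational(-1, 36) ≈ -0.027778
Mul(Mul(y, Mul(-1, 2)), 5) = Mul(Mul(Rational(-1, 36), Mul(-1, 2)), 5) = Mul(Mul(Rational(-1, 36), -2), 5) = Mul(Rational(1, 18), 5) = Rational(5, 18)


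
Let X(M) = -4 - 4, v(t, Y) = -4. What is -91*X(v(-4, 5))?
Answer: 728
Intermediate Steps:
X(M) = -8
-91*X(v(-4, 5)) = -91*(-8) = 728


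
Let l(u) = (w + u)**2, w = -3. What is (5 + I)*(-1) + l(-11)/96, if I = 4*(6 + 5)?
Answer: -1127/24 ≈ -46.958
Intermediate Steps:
I = 44 (I = 4*11 = 44)
l(u) = (-3 + u)**2
(5 + I)*(-1) + l(-11)/96 = (5 + 44)*(-1) + (-3 - 11)**2/96 = 49*(-1) + (1/96)*(-14)**2 = -49 + (1/96)*196 = -49 + 49/24 = -1127/24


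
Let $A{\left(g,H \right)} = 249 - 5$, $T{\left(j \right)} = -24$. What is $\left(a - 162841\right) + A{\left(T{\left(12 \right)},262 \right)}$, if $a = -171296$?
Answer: $-333893$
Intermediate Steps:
$A{\left(g,H \right)} = 244$ ($A{\left(g,H \right)} = 249 - 5 = 244$)
$\left(a - 162841\right) + A{\left(T{\left(12 \right)},262 \right)} = \left(-171296 - 162841\right) + 244 = -334137 + 244 = -333893$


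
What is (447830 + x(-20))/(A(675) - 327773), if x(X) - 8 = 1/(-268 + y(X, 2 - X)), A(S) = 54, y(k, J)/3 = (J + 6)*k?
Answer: -872388423/638396612 ≈ -1.3665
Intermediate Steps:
y(k, J) = 3*k*(6 + J) (y(k, J) = 3*((J + 6)*k) = 3*((6 + J)*k) = 3*(k*(6 + J)) = 3*k*(6 + J))
x(X) = 8 + 1/(-268 + 3*X*(8 - X)) (x(X) = 8 + 1/(-268 + 3*X*(6 + (2 - X))) = 8 + 1/(-268 + 3*X*(8 - X)))
(447830 + x(-20))/(A(675) - 327773) = (447830 + (2143 + 24*(-20)*(-8 - 20))/(268 + 3*(-20)*(-8 - 20)))/(54 - 327773) = (447830 + (2143 + 24*(-20)*(-28))/(268 + 3*(-20)*(-28)))/(-327719) = (447830 + (2143 + 13440)/(268 + 1680))*(-1/327719) = (447830 + 15583/1948)*(-1/327719) = (872388423/1948)*(-1/327719) = -872388423/638396612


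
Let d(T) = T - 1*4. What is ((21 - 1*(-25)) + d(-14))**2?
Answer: 784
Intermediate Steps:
d(T) = -4 + T (d(T) = T - 4 = -4 + T)
((21 - 1*(-25)) + d(-14))**2 = ((21 - 1*(-25)) + (-4 - 14))**2 = ((21 + 25) - 18)**2 = (46 - 18)**2 = 28**2 = 784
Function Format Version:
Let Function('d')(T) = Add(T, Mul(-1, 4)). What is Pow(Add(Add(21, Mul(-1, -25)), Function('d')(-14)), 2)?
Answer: 784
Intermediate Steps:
Function('d')(T) = Add(-4, T) (Function('d')(T) = Add(T, -4) = Add(-4, T))
Pow(Add(Add(21, Mul(-1, -25)), Function('d')(-14)), 2) = Pow(Add(Add(21, Mul(-1, -25)), Add(-4, -14)), 2) = Pow(Add(Add(21, 25), -18), 2) = Pow(Add(46, -18), 2) = Pow(28, 2) = 784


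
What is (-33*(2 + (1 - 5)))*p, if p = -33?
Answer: -2178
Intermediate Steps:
(-33*(2 + (1 - 5)))*p = -33*(2 + (1 - 5))*(-33) = -33*(2 - 4)*(-33) = -33*(-2)*(-33) = 66*(-33) = -2178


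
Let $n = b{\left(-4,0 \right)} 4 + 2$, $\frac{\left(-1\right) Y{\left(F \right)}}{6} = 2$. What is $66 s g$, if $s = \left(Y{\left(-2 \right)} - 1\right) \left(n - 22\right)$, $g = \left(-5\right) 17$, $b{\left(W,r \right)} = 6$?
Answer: $291720$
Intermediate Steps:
$g = -85$
$Y{\left(F \right)} = -12$ ($Y{\left(F \right)} = \left(-6\right) 2 = -12$)
$n = 26$ ($n = 6 \cdot 4 + 2 = 24 + 2 = 26$)
$s = -52$ ($s = \left(-12 - 1\right) \left(26 - 22\right) = \left(-13\right) 4 = -52$)
$66 s g = 66 \left(-52\right) \left(-85\right) = \left(-3432\right) \left(-85\right) = 291720$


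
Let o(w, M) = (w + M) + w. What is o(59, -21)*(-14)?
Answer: -1358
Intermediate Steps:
o(w, M) = M + 2*w (o(w, M) = (M + w) + w = M + 2*w)
o(59, -21)*(-14) = (-21 + 2*59)*(-14) = (-21 + 118)*(-14) = 97*(-14) = -1358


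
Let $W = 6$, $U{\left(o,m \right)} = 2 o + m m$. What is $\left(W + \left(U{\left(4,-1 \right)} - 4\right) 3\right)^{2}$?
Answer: $441$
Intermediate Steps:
$U{\left(o,m \right)} = m^{2} + 2 o$ ($U{\left(o,m \right)} = 2 o + m^{2} = m^{2} + 2 o$)
$\left(W + \left(U{\left(4,-1 \right)} - 4\right) 3\right)^{2} = \left(6 + \left(\left(\left(-1\right)^{2} + 2 \cdot 4\right) - 4\right) 3\right)^{2} = \left(6 + \left(\left(1 + 8\right) - 4\right) 3\right)^{2} = \left(6 + \left(9 - 4\right) 3\right)^{2} = \left(6 + 5 \cdot 3\right)^{2} = \left(6 + 15\right)^{2} = 21^{2} = 441$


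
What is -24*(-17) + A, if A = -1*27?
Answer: 381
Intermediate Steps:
A = -27
-24*(-17) + A = -24*(-17) - 27 = 408 - 27 = 381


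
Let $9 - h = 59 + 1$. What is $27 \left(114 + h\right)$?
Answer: $1701$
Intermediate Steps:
$h = -51$ ($h = 9 - \left(59 + 1\right) = 9 - 60 = -51$)
$27 \left(114 + h\right) = 27 \left(114 - 51\right) = 27 \cdot 63 = 1701$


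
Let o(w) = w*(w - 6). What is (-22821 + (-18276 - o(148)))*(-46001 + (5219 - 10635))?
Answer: 3193664121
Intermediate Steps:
o(w) = w*(-6 + w)
(-22821 + (-18276 - o(148)))*(-46001 + (5219 - 10635)) = (-22821 + (-18276 - 148*(-6 + 148)))*(-46001 + (5219 - 10635)) = (-22821 + (-18276 - 148*142))*(-46001 - 5416) = (-22821 + (-18276 - 1*21016))*(-51417) = (-22821 + (-18276 - 21016))*(-51417) = (-22821 - 39292)*(-51417) = -62113*(-51417) = 3193664121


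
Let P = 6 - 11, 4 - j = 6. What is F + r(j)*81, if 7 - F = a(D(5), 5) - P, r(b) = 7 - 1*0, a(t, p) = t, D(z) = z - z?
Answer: 569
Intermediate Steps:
j = -2 (j = 4 - 1*6 = 4 - 6 = -2)
D(z) = 0
r(b) = 7 (r(b) = 7 + 0 = 7)
P = -5
F = 2 (F = 7 - (0 - 1*(-5)) = 7 - (0 + 5) = 7 - 1*5 = 7 - 5 = 2)
F + r(j)*81 = 2 + 7*81 = 2 + 567 = 569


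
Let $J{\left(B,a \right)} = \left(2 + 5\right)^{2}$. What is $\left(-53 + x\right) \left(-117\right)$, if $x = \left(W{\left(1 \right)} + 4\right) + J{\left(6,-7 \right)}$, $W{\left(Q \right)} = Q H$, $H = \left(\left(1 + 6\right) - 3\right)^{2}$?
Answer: $-1872$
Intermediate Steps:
$H = 16$ ($H = \left(7 - 3\right)^{2} = 4^{2} = 16$)
$J{\left(B,a \right)} = 49$ ($J{\left(B,a \right)} = 7^{2} = 49$)
$W{\left(Q \right)} = 16 Q$ ($W{\left(Q \right)} = Q 16 = 16 Q$)
$x = 69$ ($x = \left(16 \cdot 1 + 4\right) + 49 = \left(16 + 4\right) + 49 = 20 + 49 = 69$)
$\left(-53 + x\right) \left(-117\right) = \left(-53 + 69\right) \left(-117\right) = 16 \left(-117\right) = -1872$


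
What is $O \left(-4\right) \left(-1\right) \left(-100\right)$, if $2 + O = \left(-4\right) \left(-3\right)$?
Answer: $-4000$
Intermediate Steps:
$O = 10$ ($O = -2 - -12 = -2 + 12 = 10$)
$O \left(-4\right) \left(-1\right) \left(-100\right) = 10 \left(-4\right) \left(-1\right) \left(-100\right) = \left(-40\right) \left(-1\right) \left(-100\right) = 40 \left(-100\right) = -4000$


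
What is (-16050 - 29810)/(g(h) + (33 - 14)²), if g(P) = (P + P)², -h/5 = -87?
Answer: -45860/757261 ≈ -0.060560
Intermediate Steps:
h = 435 (h = -5*(-87) = 435)
g(P) = 4*P² (g(P) = (2*P)² = 4*P²)
(-16050 - 29810)/(g(h) + (33 - 14)²) = (-16050 - 29810)/(4*435² + (33 - 14)²) = -45860/(4*189225 + 19²) = -45860/(756900 + 361) = -45860/757261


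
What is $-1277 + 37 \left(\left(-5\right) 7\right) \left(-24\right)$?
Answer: $29803$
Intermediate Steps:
$-1277 + 37 \left(\left(-5\right) 7\right) \left(-24\right) = -1277 + 37 \left(-35\right) \left(-24\right) = -1277 - -31080 = -1277 + 31080 = 29803$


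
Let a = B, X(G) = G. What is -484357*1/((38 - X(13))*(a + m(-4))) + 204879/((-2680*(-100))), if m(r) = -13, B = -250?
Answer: 5246190217/70484000 ≈ 74.431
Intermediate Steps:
a = -250
-484357*1/((38 - X(13))*(a + m(-4))) + 204879/((-2680*(-100))) = -484357*1/((-250 - 13)*(38 - 1*13)) + 204879/((-2680*(-100))) = -484357*(-1/(263*(38 - 13))) + 204879/268000 = -484357/(25*(-263)) + 204879*(1/268000) = -484357/(-6575) + 204879/268000 = -484357*(-1/6575) + 204879/268000 = 484357/6575 + 204879/268000 = 5246190217/70484000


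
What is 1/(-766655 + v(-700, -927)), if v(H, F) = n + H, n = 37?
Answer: -1/767318 ≈ -1.3032e-6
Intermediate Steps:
v(H, F) = 37 + H
1/(-766655 + v(-700, -927)) = 1/(-766655 + (37 - 700)) = 1/(-766655 - 663) = 1/(-767318) = -1/767318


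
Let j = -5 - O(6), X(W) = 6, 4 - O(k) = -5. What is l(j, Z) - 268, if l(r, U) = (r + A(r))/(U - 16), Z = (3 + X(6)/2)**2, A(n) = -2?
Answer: -1344/5 ≈ -268.80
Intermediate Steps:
O(k) = 9 (O(k) = 4 - 1*(-5) = 4 + 5 = 9)
Z = 36 (Z = (3 + 6/2)**2 = (3 + 6*(1/2))**2 = (3 + 3)**2 = 6**2 = 36)
j = -14 (j = -5 - 1*9 = -5 - 9 = -14)
l(r, U) = (-2 + r)/(-16 + U) (l(r, U) = (r - 2)/(U - 16) = (-2 + r)/(-16 + U))
l(j, Z) - 268 = (-2 - 14)/(-16 + 36) - 268 = -16/20 - 268 = (1/20)*(-16) - 268 = -4/5 - 268 = -1344/5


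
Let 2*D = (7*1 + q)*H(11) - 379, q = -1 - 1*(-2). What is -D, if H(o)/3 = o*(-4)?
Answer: 1435/2 ≈ 717.50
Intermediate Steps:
H(o) = -12*o (H(o) = 3*(o*(-4)) = 3*(-4*o) = -12*o)
q = 1 (q = -1 + 2 = 1)
D = -1435/2 (D = ((7*1 + 1)*(-12*11) - 379)/2 = ((7 + 1)*(-132) - 379)/2 = (8*(-132) - 379)/2 = (-1056 - 379)/2 = (½)*(-1435) = -1435/2 ≈ -717.50)
-D = -1*(-1435/2) = 1435/2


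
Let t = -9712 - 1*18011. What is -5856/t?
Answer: 1952/9241 ≈ 0.21123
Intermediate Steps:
t = -27723 (t = -9712 - 18011 = -27723)
-5856/t = -5856/(-27723) = -5856*(-1/27723) = 1952/9241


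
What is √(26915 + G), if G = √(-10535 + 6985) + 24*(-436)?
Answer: √(16451 + 5*I*√142) ≈ 128.26 + 0.232*I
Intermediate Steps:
G = -10464 + 5*I*√142 (G = √(-3550) - 10464 = 5*I*√142 - 10464 = -10464 + 5*I*√142 ≈ -10464.0 + 59.582*I)
√(26915 + G) = √(26915 + (-10464 + 5*I*√142)) = √(16451 + 5*I*√142)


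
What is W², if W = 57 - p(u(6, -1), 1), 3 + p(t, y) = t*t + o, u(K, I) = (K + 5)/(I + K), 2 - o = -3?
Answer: 1572516/625 ≈ 2516.0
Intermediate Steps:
o = 5 (o = 2 - 1*(-3) = 2 + 3 = 5)
u(K, I) = (5 + K)/(I + K)
p(t, y) = 2 + t² (p(t, y) = -3 + (t*t + 5) = -3 + (t² + 5) = -3 + (5 + t²) = 2 + t²)
W = 1254/25 (W = 57 - (2 + ((5 + 6)/(-1 + 6))²) = 57 - (2 + (11/5)²) = 57 - (2 + 121/25) = 57 - 1*171/25 = 57 - 171/25 = 1254/25 ≈ 50.160)
W² = (1254/25)² = 1572516/625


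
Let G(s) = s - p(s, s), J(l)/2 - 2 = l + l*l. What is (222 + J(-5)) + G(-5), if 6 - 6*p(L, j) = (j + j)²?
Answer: 830/3 ≈ 276.67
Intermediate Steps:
J(l) = 4 + 2*l + 2*l² (J(l) = 4 + 2*(l + l*l) = 4 + 2*(l + l²) = 4 + (2*l + 2*l²) = 4 + 2*l + 2*l²)
p(L, j) = 1 - 2*j²/3 (p(L, j) = 1 - (j + j)²/6 = 1 - 4*j²/6 = 1 - 2*j²/3)
G(s) = -1 + s + 2*s²/3 (G(s) = s - (1 - 2*s²/3) = s + (-1 + 2*s²/3) = -1 + s + 2*s²/3)
(222 + J(-5)) + G(-5) = (222 + (4 + 2*(-5) + 2*(-5)²)) + (-1 - 5 + (⅔)*(-5)²) = (222 + (4 - 10 + 2*25)) + (-1 - 5 + (⅔)*25) = (222 + (4 - 10 + 50)) + (-1 - 5 + 50/3) = (222 + 44) + 32/3 = 266 + 32/3 = 830/3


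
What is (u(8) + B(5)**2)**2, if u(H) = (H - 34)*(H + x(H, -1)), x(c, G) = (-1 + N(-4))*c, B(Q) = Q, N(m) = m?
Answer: 734449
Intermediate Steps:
x(c, G) = -5*c (x(c, G) = (-1 - 4)*c = -5*c)
u(H) = -4*H*(-34 + H) (u(H) = (H - 34)*(H - 5*H) = (-34 + H)*(-4*H) = -4*H*(-34 + H))
(u(8) + B(5)**2)**2 = (4*8*(34 - 1*8) + 5**2)**2 = (4*8*(34 - 8) + 25)**2 = (4*8*26 + 25)**2 = (832 + 25)**2 = 857**2 = 734449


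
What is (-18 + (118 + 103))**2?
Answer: 41209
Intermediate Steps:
(-18 + (118 + 103))**2 = (-18 + 221)**2 = 203**2 = 41209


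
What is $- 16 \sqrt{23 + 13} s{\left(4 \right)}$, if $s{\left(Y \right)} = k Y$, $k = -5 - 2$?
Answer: $2688$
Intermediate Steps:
$k = -7$ ($k = -5 - 2 = -7$)
$s{\left(Y \right)} = - 7 Y$
$- 16 \sqrt{23 + 13} s{\left(4 \right)} = - 16 \sqrt{23 + 13} \left(\left(-7\right) 4\right) = - 16 \sqrt{36} \left(-28\right) = \left(-16\right) 6 \left(-28\right) = \left(-96\right) \left(-28\right) = 2688$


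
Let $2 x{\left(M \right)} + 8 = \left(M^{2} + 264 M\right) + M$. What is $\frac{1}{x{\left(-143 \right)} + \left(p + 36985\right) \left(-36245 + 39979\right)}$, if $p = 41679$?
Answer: $\frac{1}{293722649} \approx 3.4046 \cdot 10^{-9}$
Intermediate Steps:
$x{\left(M \right)} = -4 + \frac{M^{2}}{2} + \frac{265 M}{2}$ ($x{\left(M \right)} = -4 + \frac{\left(M^{2} + 264 M\right) + M}{2} = -4 + \frac{M^{2} + 265 M}{2} = -4 + \left(\frac{M^{2}}{2} + \frac{265 M}{2}\right) = -4 + \frac{M^{2}}{2} + \frac{265 M}{2}$)
$\frac{1}{x{\left(-143 \right)} + \left(p + 36985\right) \left(-36245 + 39979\right)} = \frac{1}{\left(-4 + \frac{\left(-143\right)^{2}}{2} + \frac{265}{2} \left(-143\right)\right) + \left(41679 + 36985\right) \left(-36245 + 39979\right)} = \frac{1}{\left(-4 + \frac{1}{2} \cdot 20449 - \frac{37895}{2}\right) + 78664 \cdot 3734} = \frac{1}{\left(-4 + \frac{20449}{2} - \frac{37895}{2}\right) + 293731376} = \frac{1}{-8727 + 293731376} = \frac{1}{293722649}$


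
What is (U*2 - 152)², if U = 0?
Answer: 23104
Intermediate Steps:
(U*2 - 152)² = (0*2 - 152)² = (0 - 152)² = (-152)² = 23104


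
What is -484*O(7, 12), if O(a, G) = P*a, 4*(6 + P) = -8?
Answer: 27104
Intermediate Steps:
P = -8 (P = -6 + (¼)*(-8) = -6 - 2 = -8)
O(a, G) = -8*a
-484*O(7, 12) = -(-3872)*7 = -484*(-56) = 27104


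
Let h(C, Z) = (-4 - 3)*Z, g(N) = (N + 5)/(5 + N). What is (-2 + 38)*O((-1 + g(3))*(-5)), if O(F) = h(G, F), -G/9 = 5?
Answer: 0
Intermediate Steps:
G = -45 (G = -9*5 = -45)
g(N) = 1 (g(N) = (5 + N)/(5 + N) = 1)
h(C, Z) = -7*Z
O(F) = -7*F
(-2 + 38)*O((-1 + g(3))*(-5)) = (-2 + 38)*(-7*(-1 + 1)*(-5)) = 36*(-0*(-5)) = 36*(-7*0) = 36*0 = 0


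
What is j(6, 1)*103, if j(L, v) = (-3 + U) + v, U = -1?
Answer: -309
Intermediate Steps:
j(L, v) = -4 + v (j(L, v) = (-3 - 1) + v = -4 + v)
j(6, 1)*103 = (-4 + 1)*103 = -3*103 = -309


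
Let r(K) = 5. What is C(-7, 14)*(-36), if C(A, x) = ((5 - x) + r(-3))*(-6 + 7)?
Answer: 144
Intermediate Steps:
C(A, x) = 10 - x (C(A, x) = ((5 - x) + 5)*(-6 + 7) = (10 - x)*1 = 10 - x)
C(-7, 14)*(-36) = (10 - 1*14)*(-36) = (10 - 14)*(-36) = -4*(-36) = 144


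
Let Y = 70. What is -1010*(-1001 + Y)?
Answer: 940310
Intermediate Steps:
-1010*(-1001 + Y) = -1010*(-1001 + 70) = -1010*(-931) = -1*(-940310) = 940310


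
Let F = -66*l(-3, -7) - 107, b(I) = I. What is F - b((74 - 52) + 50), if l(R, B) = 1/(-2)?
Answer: -146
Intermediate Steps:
l(R, B) = -1/2
F = -74 (F = -66*(-1/2) - 107 = 33 - 107 = -74)
F - b((74 - 52) + 50) = -74 - ((74 - 52) + 50) = -74 - (22 + 50) = -74 - 1*72 = -74 - 72 = -146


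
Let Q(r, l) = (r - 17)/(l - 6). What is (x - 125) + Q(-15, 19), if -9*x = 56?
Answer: -15641/117 ≈ -133.68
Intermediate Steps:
x = -56/9 (x = -⅑*56 = -56/9 ≈ -6.2222)
Q(r, l) = (-17 + r)/(-6 + l)
(x - 125) + Q(-15, 19) = (-56/9 - 125) + (-17 - 15)/(-6 + 19) = -1181/9 - 32/13 = -15641/117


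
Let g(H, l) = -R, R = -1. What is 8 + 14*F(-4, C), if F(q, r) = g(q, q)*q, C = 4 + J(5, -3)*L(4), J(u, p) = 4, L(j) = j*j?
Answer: -48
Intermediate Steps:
L(j) = j²
g(H, l) = 1 (g(H, l) = -1*(-1) = 1)
C = 68 (C = 4 + 4*4² = 4 + 4*16 = 4 + 64 = 68)
F(q, r) = q (F(q, r) = 1*q = q)
8 + 14*F(-4, C) = 8 + 14*(-4) = 8 - 56 = -48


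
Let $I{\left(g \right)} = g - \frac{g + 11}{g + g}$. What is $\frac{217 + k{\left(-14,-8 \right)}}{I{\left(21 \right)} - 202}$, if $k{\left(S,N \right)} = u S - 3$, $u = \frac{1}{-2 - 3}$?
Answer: $- \frac{22764}{19085} \approx -1.1928$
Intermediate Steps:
$u = - \frac{1}{5}$ ($u = \frac{1}{-5} = - \frac{1}{5} \approx -0.2$)
$k{\left(S,N \right)} = -3 - \frac{S}{5}$ ($k{\left(S,N \right)} = - \frac{S}{5} - 3 = -3 - \frac{S}{5}$)
$I{\left(g \right)} = g - \frac{11 + g}{2 g}$
$\frac{217 + k{\left(-14,-8 \right)}}{I{\left(21 \right)} - 202} = \frac{217 - \frac{1}{5}}{\left(- \frac{1}{2} + 21 - \frac{11}{2 \cdot 21}\right) - 202} = \frac{217 + \left(-3 + \frac{14}{5}\right)}{\left(- \frac{1}{2} + 21 - \frac{11}{42}\right) - 202} = \frac{217 - \frac{1}{5}}{\left(- \frac{1}{2} + 21 - \frac{11}{42}\right) - 202} = \frac{1084}{5 \left(\frac{425}{21} - 202\right)} = \frac{1084}{5 \left(- \frac{3817}{21}\right)} = \frac{1084}{5} \left(- \frac{21}{3817}\right) = - \frac{22764}{19085}$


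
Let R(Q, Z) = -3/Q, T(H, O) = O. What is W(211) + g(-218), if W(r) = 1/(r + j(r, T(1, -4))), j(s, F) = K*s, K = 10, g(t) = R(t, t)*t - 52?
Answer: -127654/2321 ≈ -55.000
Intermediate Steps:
g(t) = -55 (g(t) = (-3/t)*t - 52 = -3 - 52 = -55)
j(s, F) = 10*s
W(r) = 1/(11*r) (W(r) = 1/(r + 10*r) = 1/(11*r))
W(211) + g(-218) = (1/11)/211 - 55 = (1/11)*(1/211) - 55 = 1/2321 - 55 = -127654/2321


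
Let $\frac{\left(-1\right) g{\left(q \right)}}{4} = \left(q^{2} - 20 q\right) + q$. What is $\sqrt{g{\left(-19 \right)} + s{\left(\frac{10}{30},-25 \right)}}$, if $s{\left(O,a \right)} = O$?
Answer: $\frac{i \sqrt{25989}}{3} \approx 53.737 i$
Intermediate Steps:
$g{\left(q \right)} = - 4 q^{2} + 76 q$ ($g{\left(q \right)} = - 4 \left(\left(q^{2} - 20 q\right) + q\right) = - 4 \left(q^{2} - 19 q\right) = - 4 q^{2} + 76 q$)
$\sqrt{g{\left(-19 \right)} + s{\left(\frac{10}{30},-25 \right)}} = \sqrt{4 \left(-19\right) \left(19 - -19\right) + \frac{10}{30}} = \sqrt{4 \left(-19\right) \left(19 + 19\right) + 10 \cdot \frac{1}{30}} = \sqrt{4 \left(-19\right) 38 + \frac{1}{3}} = \sqrt{-2888 + \frac{1}{3}} = \sqrt{- \frac{8663}{3}} = \frac{i \sqrt{25989}}{3}$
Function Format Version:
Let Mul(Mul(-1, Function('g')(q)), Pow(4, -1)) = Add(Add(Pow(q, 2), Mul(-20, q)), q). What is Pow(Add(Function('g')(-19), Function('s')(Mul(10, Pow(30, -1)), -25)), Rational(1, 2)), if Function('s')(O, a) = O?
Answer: Mul(Rational(1, 3), I, Pow(25989, Rational(1, 2))) ≈ Mul(53.737, I)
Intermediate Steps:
Function('g')(q) = Add(Mul(-4, Pow(q, 2)), Mul(76, q)) (Function('g')(q) = Mul(-4, Add(Add(Pow(q, 2), Mul(-20, q)), q)) = Mul(-4, Add(Pow(q, 2), Mul(-19, q))) = Add(Mul(-4, Pow(q, 2)), Mul(76, q)))
Pow(Add(Function('g')(-19), Function('s')(Mul(10, Pow(30, -1)), -25)), Rational(1, 2)) = Pow(Add(Mul(4, -19, Add(19, Mul(-1, -19))), Mul(10, Pow(30, -1))), Rational(1, 2)) = Pow(Add(Mul(4, -19, Add(19, 19)), Mul(10, Rational(1, 30))), Rational(1, 2)) = Pow(Add(Mul(4, -19, 38), Rational(1, 3)), Rational(1, 2)) = Pow(Add(-2888, Rational(1, 3)), Rational(1, 2)) = Pow(Rational(-8663, 3), Rational(1, 2)) = Mul(Rational(1, 3), I, Pow(25989, Rational(1, 2)))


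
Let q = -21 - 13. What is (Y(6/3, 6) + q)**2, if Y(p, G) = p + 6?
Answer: 676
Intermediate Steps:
Y(p, G) = 6 + p
q = -34
(Y(6/3, 6) + q)**2 = ((6 + 6/3) - 34)**2 = ((6 + 6*(1/3)) - 34)**2 = ((6 + 2) - 34)**2 = (8 - 34)**2 = (-26)**2 = 676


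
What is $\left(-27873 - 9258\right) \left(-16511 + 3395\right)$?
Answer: $487010196$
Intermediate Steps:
$\left(-27873 - 9258\right) \left(-16511 + 3395\right) = \left(-37131\right) \left(-13116\right) = 487010196$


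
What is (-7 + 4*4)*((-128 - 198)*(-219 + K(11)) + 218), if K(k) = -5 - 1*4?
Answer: 670914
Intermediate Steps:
K(k) = -9 (K(k) = -5 - 4 = -9)
(-7 + 4*4)*((-128 - 198)*(-219 + K(11)) + 218) = (-7 + 4*4)*((-128 - 198)*(-219 - 9) + 218) = (-7 + 16)*(-326*(-228) + 218) = 9*(74328 + 218) = 9*74546 = 670914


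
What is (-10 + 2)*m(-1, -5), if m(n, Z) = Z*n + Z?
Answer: 0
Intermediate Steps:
m(n, Z) = Z + Z*n
(-10 + 2)*m(-1, -5) = (-10 + 2)*(-5*(1 - 1)) = -(-40)*0 = -8*0 = 0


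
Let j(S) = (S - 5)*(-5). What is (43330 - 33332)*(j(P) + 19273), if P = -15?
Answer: 193691254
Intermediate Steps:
j(S) = 25 - 5*S (j(S) = (-5 + S)*(-5) = 25 - 5*S)
(43330 - 33332)*(j(P) + 19273) = (43330 - 33332)*((25 - 5*(-15)) + 19273) = 9998*((25 + 75) + 19273) = 9998*(100 + 19273) = 9998*19373 = 193691254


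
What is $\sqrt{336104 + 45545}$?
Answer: $\sqrt{381649} \approx 617.78$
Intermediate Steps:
$\sqrt{336104 + 45545} = \sqrt{381649}$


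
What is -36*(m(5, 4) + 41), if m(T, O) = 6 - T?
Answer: -1512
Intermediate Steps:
-36*(m(5, 4) + 41) = -36*((6 - 1*5) + 41) = -36*((6 - 5) + 41) = -36*(1 + 41) = -36*42 = -1512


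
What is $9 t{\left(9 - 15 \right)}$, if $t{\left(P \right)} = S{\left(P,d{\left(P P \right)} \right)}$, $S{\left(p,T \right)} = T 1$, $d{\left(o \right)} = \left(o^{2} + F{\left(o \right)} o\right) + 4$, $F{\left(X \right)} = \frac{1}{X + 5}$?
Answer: $\frac{480024}{41} \approx 11708.0$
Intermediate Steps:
$F{\left(X \right)} = \frac{1}{5 + X}$
$d{\left(o \right)} = 4 + o^{2} + \frac{o}{5 + o}$ ($d{\left(o \right)} = \left(o^{2} + \frac{o}{5 + o}\right) + 4 = 4 + o^{2} + \frac{o}{5 + o}$)
$S{\left(p,T \right)} = T$
$t{\left(P \right)} = \frac{P^{2} + \left(4 + P^{4}\right) \left(5 + P^{2}\right)}{5 + P^{2}}$ ($t{\left(P \right)} = \frac{P P + \left(4 + \left(P P\right)^{2}\right) \left(5 + P P\right)}{5 + P P} = \frac{P^{2} + \left(4 + \left(P^{2}\right)^{2}\right) \left(5 + P^{2}\right)}{5 + P^{2}} = \frac{P^{2} + \left(4 + P^{4}\right) \left(5 + P^{2}\right)}{5 + P^{2}}$)
$9 t{\left(9 - 15 \right)} = 9 \frac{\left(9 - 15\right)^{2} + \left(4 + \left(9 - 15\right)^{4}\right) \left(5 + \left(9 - 15\right)^{2}\right)}{5 + \left(9 - 15\right)^{2}} = 9 \frac{\left(-6\right)^{2} + \left(4 + \left(-6\right)^{4}\right) \left(5 + \left(-6\right)^{2}\right)}{5 + \left(-6\right)^{2}} = 9 \frac{36 + \left(4 + 1296\right) \left(5 + 36\right)}{5 + 36} = 9 \frac{36 + 1300 \cdot 41}{41} = 9 \frac{36 + 53300}{41} = 9 \cdot \frac{1}{41} \cdot 53336 = 9 \cdot \frac{53336}{41} = \frac{480024}{41}$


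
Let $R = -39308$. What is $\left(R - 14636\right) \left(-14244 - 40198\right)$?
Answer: $2936819248$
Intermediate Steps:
$\left(R - 14636\right) \left(-14244 - 40198\right) = \left(-39308 - 14636\right) \left(-14244 - 40198\right) = \left(-53944\right) \left(-54442\right) = 2936819248$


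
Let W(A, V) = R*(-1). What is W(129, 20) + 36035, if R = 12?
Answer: 36023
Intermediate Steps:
W(A, V) = -12 (W(A, V) = 12*(-1) = -12)
W(129, 20) + 36035 = -12 + 36035 = 36023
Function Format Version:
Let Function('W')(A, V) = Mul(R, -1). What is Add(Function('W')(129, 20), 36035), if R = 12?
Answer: 36023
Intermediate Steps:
Function('W')(A, V) = -12 (Function('W')(A, V) = Mul(12, -1) = -12)
Add(Function('W')(129, 20), 36035) = Add(-12, 36035) = 36023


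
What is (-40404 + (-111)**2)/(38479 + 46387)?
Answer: -28083/84866 ≈ -0.33091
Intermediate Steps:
(-40404 + (-111)**2)/(38479 + 46387) = (-40404 + 12321)/84866 = -28083*1/84866 = -28083/84866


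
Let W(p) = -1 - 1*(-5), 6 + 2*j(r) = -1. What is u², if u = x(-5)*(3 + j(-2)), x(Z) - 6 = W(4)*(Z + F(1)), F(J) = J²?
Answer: 25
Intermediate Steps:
j(r) = -7/2 (j(r) = -3 + (½)*(-1) = -3 - ½ = -7/2)
W(p) = 4 (W(p) = -1 + 5 = 4)
x(Z) = 10 + 4*Z (x(Z) = 6 + 4*(Z + 1²) = 6 + 4*(Z + 1) = 6 + 4*(1 + Z) = 6 + (4 + 4*Z) = 10 + 4*Z)
u = 5 (u = (10 + 4*(-5))*(3 - 7/2) = (10 - 20)*(-½) = -10*(-½) = 5)
u² = 5² = 25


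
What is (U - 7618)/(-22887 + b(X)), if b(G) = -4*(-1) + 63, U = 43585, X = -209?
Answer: -35967/22820 ≈ -1.5761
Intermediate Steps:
b(G) = 67 (b(G) = 4 + 63 = 67)
(U - 7618)/(-22887 + b(X)) = (43585 - 7618)/(-22887 + 67) = 35967/(-22820) = 35967*(-1/22820) = -35967/22820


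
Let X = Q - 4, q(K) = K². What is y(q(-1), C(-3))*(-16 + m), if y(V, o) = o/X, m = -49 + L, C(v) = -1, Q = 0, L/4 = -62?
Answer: -313/4 ≈ -78.250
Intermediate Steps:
L = -248 (L = 4*(-62) = -248)
m = -297 (m = -49 - 248 = -297)
X = -4 (X = 0 - 4 = -4)
y(V, o) = -o/4 (y(V, o) = o/(-4) = o*(-¼) = -o/4)
y(q(-1), C(-3))*(-16 + m) = (-¼*(-1))*(-16 - 297) = (¼)*(-313) = -313/4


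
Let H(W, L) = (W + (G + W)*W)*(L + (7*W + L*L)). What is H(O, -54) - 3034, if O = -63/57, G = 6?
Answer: -148361518/6859 ≈ -21630.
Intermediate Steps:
O = -21/19 (O = -63*1/57 = -21/19 ≈ -1.1053)
H(W, L) = (W + W*(6 + W))*(L + L² + 7*W) (H(W, L) = (W + (6 + W)*W)*(L + (7*W + L*L)) = (W + W*(6 + W))*(L + (7*W + L²)) = (W + W*(6 + W))*(L + (L² + 7*W)) = (W + W*(6 + W))*(L + L² + 7*W))
H(O, -54) - 3034 = -21*(7*(-54) + 7*(-54)² + 7*(-21/19)² + 49*(-21/19) - 54*(-21/19) - 21/19*(-54)²)/19 - 3034 = -21*(-378 + 7*2916 + 7*(441/361) - 1029/19 + 1134/19 - 21/19*2916)/19 - 3034 = -21*(-378 + 20412 + 3087/361 - 1029/19 + 1134/19 - 61236/19)/19 - 3034 = -21/19*6073872/361 - 3034 = -127551312/6859 - 3034 = -148361518/6859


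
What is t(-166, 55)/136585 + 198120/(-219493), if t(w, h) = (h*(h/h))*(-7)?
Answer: -5428945001/5995890281 ≈ -0.90544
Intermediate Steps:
t(w, h) = -7*h (t(w, h) = (h*1)*(-7) = h*(-7) = -7*h)
t(-166, 55)/136585 + 198120/(-219493) = -7*55/136585 + 198120/(-219493) = -385*1/136585 + 198120*(-1/219493) = -77/27317 - 198120/219493 = -5428945001/5995890281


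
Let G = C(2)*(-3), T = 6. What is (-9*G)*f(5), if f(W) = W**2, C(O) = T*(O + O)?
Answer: 16200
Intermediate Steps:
C(O) = 12*O (C(O) = 6*(O + O) = 6*(2*O) = 12*O)
G = -72 (G = (12*2)*(-3) = 24*(-3) = -72)
(-9*G)*f(5) = -9*(-72)*5**2 = 648*25 = 16200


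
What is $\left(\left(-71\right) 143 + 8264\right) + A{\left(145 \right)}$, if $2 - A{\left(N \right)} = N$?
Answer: $-2032$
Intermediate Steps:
$A{\left(N \right)} = 2 - N$
$\left(\left(-71\right) 143 + 8264\right) + A{\left(145 \right)} = \left(\left(-71\right) 143 + 8264\right) + \left(2 - 145\right) = \left(-10153 + 8264\right) + \left(2 - 145\right) = -1889 - 143 = -2032$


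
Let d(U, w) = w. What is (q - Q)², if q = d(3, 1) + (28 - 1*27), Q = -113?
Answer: 13225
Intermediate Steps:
q = 2 (q = 1 + (28 - 1*27) = 1 + (28 - 27) = 1 + 1 = 2)
(q - Q)² = (2 - 1*(-113))² = (2 + 113)² = 115² = 13225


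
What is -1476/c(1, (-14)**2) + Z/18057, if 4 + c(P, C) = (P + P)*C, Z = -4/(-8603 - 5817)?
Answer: -24020233868/6314262045 ≈ -3.8041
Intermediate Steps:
Z = 1/3605 (Z = -4/(-14420) = -4*(-1/14420) = 1/3605 ≈ 0.00027739)
c(P, C) = -4 + 2*C*P (c(P, C) = -4 + (P + P)*C = -4 + (2*P)*C = -4 + 2*C*P)
-1476/c(1, (-14)**2) + Z/18057 = -1476/(-4 + 2*(-14)**2*1) + (1/3605)/18057 = -1476/(-4 + 2*196*1) + (1/3605)*(1/18057) = -1476/(-4 + 392) + 1/65095485 = -1476/388 + 1/65095485 = -1476*1/388 + 1/65095485 = -369/97 + 1/65095485 = -24020233868/6314262045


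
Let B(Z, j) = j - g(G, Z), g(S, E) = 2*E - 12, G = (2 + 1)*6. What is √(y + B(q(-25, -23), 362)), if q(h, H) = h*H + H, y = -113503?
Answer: I*√114233 ≈ 337.98*I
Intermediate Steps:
q(h, H) = H + H*h (q(h, H) = H*h + H = H + H*h)
G = 18 (G = 3*6 = 18)
g(S, E) = -12 + 2*E
B(Z, j) = 12 + j - 2*Z (B(Z, j) = j - (-12 + 2*Z) = j + (12 - 2*Z) = 12 + j - 2*Z)
√(y + B(q(-25, -23), 362)) = √(-113503 + (12 + 362 - (-46)*(1 - 25))) = √(-113503 + (12 + 362 - (-46)*(-24))) = √(-113503 + (12 + 362 - 2*552)) = √(-113503 + (12 + 362 - 1104)) = √(-113503 - 730) = √(-114233) = I*√114233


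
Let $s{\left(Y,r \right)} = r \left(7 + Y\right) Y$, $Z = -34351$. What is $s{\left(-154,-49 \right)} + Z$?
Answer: $-1143613$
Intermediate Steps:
$s{\left(Y,r \right)} = Y r \left(7 + Y\right)$
$s{\left(-154,-49 \right)} + Z = \left(-154\right) \left(-49\right) \left(7 - 154\right) - 34351 = \left(-154\right) \left(-49\right) \left(-147\right) - 34351 = -1109262 - 34351 = -1143613$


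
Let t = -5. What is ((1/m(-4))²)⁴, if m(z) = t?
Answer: 1/390625 ≈ 2.5600e-6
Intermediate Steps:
m(z) = -5
((1/m(-4))²)⁴ = ((1/(-5))²)⁴ = ((-⅕)²)⁴ = (1/25)⁴ = 1/390625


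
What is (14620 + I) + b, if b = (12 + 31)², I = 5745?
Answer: 22214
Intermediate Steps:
b = 1849 (b = 43² = 1849)
(14620 + I) + b = (14620 + 5745) + 1849 = 20365 + 1849 = 22214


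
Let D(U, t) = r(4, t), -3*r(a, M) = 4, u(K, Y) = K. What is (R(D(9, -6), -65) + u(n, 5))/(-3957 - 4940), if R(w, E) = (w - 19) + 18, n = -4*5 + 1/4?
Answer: 265/106764 ≈ 0.0024821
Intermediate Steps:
n = -79/4 (n = -20 + ¼ = -79/4 ≈ -19.750)
r(a, M) = -4/3 (r(a, M) = -⅓*4 = -4/3)
D(U, t) = -4/3
R(w, E) = -1 + w (R(w, E) = (-19 + w) + 18 = -1 + w)
(R(D(9, -6), -65) + u(n, 5))/(-3957 - 4940) = ((-1 - 4/3) - 79/4)/(-3957 - 4940) = (-7/3 - 79/4)/(-8897) = -265/12*(-1/8897) = 265/106764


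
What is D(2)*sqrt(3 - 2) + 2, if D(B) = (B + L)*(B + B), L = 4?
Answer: 26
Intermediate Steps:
D(B) = 2*B*(4 + B) (D(B) = (B + 4)*(B + B) = (4 + B)*(2*B) = 2*B*(4 + B))
D(2)*sqrt(3 - 2) + 2 = (2*2*(4 + 2))*sqrt(3 - 2) + 2 = (2*2*6)*sqrt(1) + 2 = 24*1 + 2 = 24 + 2 = 26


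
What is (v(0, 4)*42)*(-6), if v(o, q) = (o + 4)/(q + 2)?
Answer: -168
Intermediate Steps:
v(o, q) = (4 + o)/(2 + q)
(v(0, 4)*42)*(-6) = (((4 + 0)/(2 + 4))*42)*(-6) = ((4/6)*42)*(-6) = (((⅙)*4)*42)*(-6) = ((⅔)*42)*(-6) = 28*(-6) = -168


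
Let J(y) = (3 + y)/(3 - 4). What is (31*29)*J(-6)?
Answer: 2697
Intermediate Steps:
J(y) = -3 - y (J(y) = (3 + y)/(-1) = (3 + y)*(-1) = -3 - y)
(31*29)*J(-6) = (31*29)*(-3 - 1*(-6)) = 899*(-3 + 6) = 899*3 = 2697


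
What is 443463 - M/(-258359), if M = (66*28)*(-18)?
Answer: 114572623953/258359 ≈ 4.4346e+5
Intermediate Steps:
M = -33264 (M = 1848*(-18) = -33264)
443463 - M/(-258359) = 443463 - (-33264)/(-258359) = 443463 - (-33264)*(-1)/258359 = 443463 - 1*33264/258359 = 443463 - 33264/258359 = 114572623953/258359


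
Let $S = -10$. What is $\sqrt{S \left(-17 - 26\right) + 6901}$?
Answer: $\sqrt{7331} \approx 85.621$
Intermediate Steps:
$\sqrt{S \left(-17 - 26\right) + 6901} = \sqrt{- 10 \left(-17 - 26\right) + 6901} = \sqrt{\left(-10\right) \left(-43\right) + 6901} = \sqrt{430 + 6901} = \sqrt{7331}$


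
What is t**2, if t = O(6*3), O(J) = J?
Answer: 324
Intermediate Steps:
t = 18 (t = 6*3 = 18)
t**2 = 18**2 = 324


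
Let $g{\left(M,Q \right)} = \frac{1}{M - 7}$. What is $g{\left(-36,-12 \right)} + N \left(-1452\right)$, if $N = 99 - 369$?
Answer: $\frac{16857719}{43} \approx 3.9204 \cdot 10^{5}$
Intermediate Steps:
$N = -270$
$g{\left(M,Q \right)} = \frac{1}{-7 + M}$
$g{\left(-36,-12 \right)} + N \left(-1452\right) = \frac{1}{-7 - 36} - -392040 = \frac{1}{-43} + 392040 = - \frac{1}{43} + 392040 = \frac{16857719}{43}$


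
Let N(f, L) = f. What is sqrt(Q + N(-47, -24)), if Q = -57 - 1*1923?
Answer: I*sqrt(2027) ≈ 45.022*I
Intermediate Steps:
Q = -1980 (Q = -57 - 1923 = -1980)
sqrt(Q + N(-47, -24)) = sqrt(-1980 - 47) = sqrt(-2027) = I*sqrt(2027)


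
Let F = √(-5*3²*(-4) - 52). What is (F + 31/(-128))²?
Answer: 2098113/16384 - 31*√2/8 ≈ 122.58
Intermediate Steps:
F = 8*√2 (F = √(-5*9*(-4) - 52) = √(-45*(-4) - 52) = √(180 - 52) = √128 = 8*√2 ≈ 11.314)
(F + 31/(-128))² = (8*√2 + 31/(-128))² = (8*√2 + 31*(-1/128))² = (8*√2 - 31/128)² = (-31/128 + 8*√2)²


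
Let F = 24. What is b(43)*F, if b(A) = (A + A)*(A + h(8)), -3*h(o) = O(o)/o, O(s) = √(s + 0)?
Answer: 88752 - 172*√2 ≈ 88509.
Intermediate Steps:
O(s) = √s
h(o) = -1/(3*√o) (h(o) = -√o/(3*o) = -1/(3*√o))
b(A) = 2*A*(A - √2/12) (b(A) = (A + A)*(A - √2/12) = (2*A)*(A - √2/12) = 2*A*(A - √2/12))
b(43)*F = ((⅙)*43*(-√2 + 12*43))*24 = ((⅙)*43*(-√2 + 516))*24 = ((⅙)*43*(516 - √2))*24 = (3698 - 43*√2/6)*24 = 88752 - 172*√2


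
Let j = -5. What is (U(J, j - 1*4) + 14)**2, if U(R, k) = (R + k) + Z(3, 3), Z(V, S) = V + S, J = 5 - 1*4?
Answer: 144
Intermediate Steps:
J = 1 (J = 5 - 4 = 1)
Z(V, S) = S + V
U(R, k) = 6 + R + k (U(R, k) = (R + k) + (3 + 3) = (R + k) + 6 = 6 + R + k)
(U(J, j - 1*4) + 14)**2 = ((6 + 1 + (-5 - 1*4)) + 14)**2 = ((6 + 1 + (-5 - 4)) + 14)**2 = ((6 + 1 - 9) + 14)**2 = (-2 + 14)**2 = 12**2 = 144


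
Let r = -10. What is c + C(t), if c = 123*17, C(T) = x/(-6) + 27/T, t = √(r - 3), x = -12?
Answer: 2093 - 27*I*√13/13 ≈ 2093.0 - 7.4884*I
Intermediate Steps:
t = I*√13 (t = √(-10 - 3) = √(-13) = I*√13 ≈ 3.6056*I)
C(T) = 2 + 27/T (C(T) = -12/(-6) + 27/T = -12*(-⅙) + 27/T = 2 + 27/T)
c = 2091
c + C(t) = 2091 + (2 + 27/((I*√13))) = 2091 + (2 + 27*(-I*√13/13)) = 2091 + (2 - 27*I*√13/13) = 2093 - 27*I*√13/13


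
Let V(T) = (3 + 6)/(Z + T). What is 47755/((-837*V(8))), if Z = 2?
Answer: -477550/7533 ≈ -63.394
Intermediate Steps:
V(T) = 9/(2 + T) (V(T) = (3 + 6)/(2 + T) = 9/(2 + T))
47755/((-837*V(8))) = 47755/((-7533/(2 + 8))) = 47755/((-7533/10)) = 47755/((-837*9/10)) = 47755/(-7533/10) = 47755*(-10/7533) = -477550/7533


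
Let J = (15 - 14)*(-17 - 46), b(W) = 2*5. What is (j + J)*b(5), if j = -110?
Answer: -1730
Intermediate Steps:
b(W) = 10
J = -63 (J = 1*(-63) = -63)
(j + J)*b(5) = (-110 - 63)*10 = -173*10 = -1730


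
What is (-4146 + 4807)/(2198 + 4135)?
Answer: 661/6333 ≈ 0.10437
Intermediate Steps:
(-4146 + 4807)/(2198 + 4135) = 661/6333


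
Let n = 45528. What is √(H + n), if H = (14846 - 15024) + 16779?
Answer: √62129 ≈ 249.26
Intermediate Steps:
H = 16601 (H = -178 + 16779 = 16601)
√(H + n) = √(16601 + 45528) = √62129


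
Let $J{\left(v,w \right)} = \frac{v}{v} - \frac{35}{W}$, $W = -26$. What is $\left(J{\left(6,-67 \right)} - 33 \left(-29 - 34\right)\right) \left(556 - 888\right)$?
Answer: $- \frac{8983090}{13} \approx -6.9101 \cdot 10^{5}$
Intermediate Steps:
$J{\left(v,w \right)} = \frac{61}{26}$ ($J{\left(v,w \right)} = \frac{v}{v} - \frac{35}{-26} = 1 - - \frac{35}{26} = 1 + \frac{35}{26} = \frac{61}{26}$)
$\left(J{\left(6,-67 \right)} - 33 \left(-29 - 34\right)\right) \left(556 - 888\right) = \left(\frac{61}{26} - 33 \left(-29 - 34\right)\right) \left(556 - 888\right) = \left(\frac{61}{26} - -2079\right) \left(-332\right) = \left(\frac{61}{26} + 2079\right) \left(-332\right) = \frac{54115}{26} \left(-332\right) = - \frac{8983090}{13}$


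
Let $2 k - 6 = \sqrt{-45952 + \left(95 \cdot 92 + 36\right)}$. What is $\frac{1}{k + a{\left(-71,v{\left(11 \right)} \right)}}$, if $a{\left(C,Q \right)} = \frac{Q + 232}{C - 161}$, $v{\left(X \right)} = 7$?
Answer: $\frac{106024}{500449105} - \frac{53824 i \sqrt{9294}}{500449105} \approx 0.00021186 - 0.010369 i$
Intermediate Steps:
$k = 3 + i \sqrt{9294}$ ($k = 3 + \frac{\sqrt{-45952 + \left(95 \cdot 92 + 36\right)}}{2} = 3 + \frac{\sqrt{-45952 + \left(8740 + 36\right)}}{2} = 3 + \frac{\sqrt{-45952 + 8776}}{2} = 3 + \frac{\sqrt{-37176}}{2} = 3 + \frac{2 i \sqrt{9294}}{2} = 3 + i \sqrt{9294} \approx 3.0 + 96.405 i$)
$a{\left(C,Q \right)} = \frac{232 + Q}{-161 + C}$
$\frac{1}{k + a{\left(-71,v{\left(11 \right)} \right)}} = \frac{1}{\left(3 + i \sqrt{9294}\right) + \frac{232 + 7}{-161 - 71}} = \frac{1}{\left(3 + i \sqrt{9294}\right) + \frac{1}{-232} \cdot 239} = \frac{1}{\left(3 + i \sqrt{9294}\right) - \frac{239}{232}} = \frac{1}{\frac{457}{232} + i \sqrt{9294}}$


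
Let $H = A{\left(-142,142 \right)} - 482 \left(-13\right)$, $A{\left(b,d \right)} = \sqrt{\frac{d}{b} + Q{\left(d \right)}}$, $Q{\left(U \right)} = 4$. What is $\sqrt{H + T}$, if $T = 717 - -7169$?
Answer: $\sqrt{14152 + \sqrt{3}} \approx 118.97$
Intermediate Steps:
$T = 7886$ ($T = 717 + 7169 = 7886$)
$A{\left(b,d \right)} = \sqrt{4 + \frac{d}{b}}$ ($A{\left(b,d \right)} = \sqrt{\frac{d}{b} + 4} = \sqrt{4 + \frac{d}{b}}$)
$H = 6266 + \sqrt{3}$ ($H = \sqrt{4 + \frac{142}{-142}} - 482 \left(-13\right) = \sqrt{4 + 142 \left(- \frac{1}{142}\right)} - -6266 = \sqrt{4 - 1} + 6266 = \sqrt{3} + 6266 = 6266 + \sqrt{3} \approx 6267.7$)
$\sqrt{H + T} = \sqrt{\left(6266 + \sqrt{3}\right) + 7886} = \sqrt{14152 + \sqrt{3}}$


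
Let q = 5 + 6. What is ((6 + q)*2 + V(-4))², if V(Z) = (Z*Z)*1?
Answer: 2500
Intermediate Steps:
q = 11
V(Z) = Z² (V(Z) = Z²*1 = Z²)
((6 + q)*2 + V(-4))² = ((6 + 11)*2 + (-4)²)² = (17*2 + 16)² = (34 + 16)² = 50² = 2500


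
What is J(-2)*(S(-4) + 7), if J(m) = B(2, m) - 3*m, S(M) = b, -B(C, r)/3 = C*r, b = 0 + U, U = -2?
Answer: 90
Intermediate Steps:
b = -2 (b = 0 - 2 = -2)
B(C, r) = -3*C*r
S(M) = -2
J(m) = -9*m (J(m) = -3*2*m - 3*m = -6*m - 3*m = -9*m)
J(-2)*(S(-4) + 7) = (-9*(-2))*(-2 + 7) = 18*5 = 90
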